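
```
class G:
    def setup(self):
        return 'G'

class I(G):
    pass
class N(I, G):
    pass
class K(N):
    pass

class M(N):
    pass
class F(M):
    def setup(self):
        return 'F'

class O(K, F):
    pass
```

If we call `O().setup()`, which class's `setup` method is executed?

F

L[O] = O + merge(L[K], L[F], [K F])
  take K:  [K N I G object] + [F M N I G object] + [K F]
  take F:  [N I G object] + [F M N I G object] + [F]
  take M:  [N I G object] + [M N I G object]
  take N:  [N I G object] + [N I G object]
  take I:  [I G object] + [I G object]
  take G:  [G object] + [G object]
  take object:  [object] + [object]
MRO: O K F M N I G object
setup is defined in: F, G. First along the MRO is F.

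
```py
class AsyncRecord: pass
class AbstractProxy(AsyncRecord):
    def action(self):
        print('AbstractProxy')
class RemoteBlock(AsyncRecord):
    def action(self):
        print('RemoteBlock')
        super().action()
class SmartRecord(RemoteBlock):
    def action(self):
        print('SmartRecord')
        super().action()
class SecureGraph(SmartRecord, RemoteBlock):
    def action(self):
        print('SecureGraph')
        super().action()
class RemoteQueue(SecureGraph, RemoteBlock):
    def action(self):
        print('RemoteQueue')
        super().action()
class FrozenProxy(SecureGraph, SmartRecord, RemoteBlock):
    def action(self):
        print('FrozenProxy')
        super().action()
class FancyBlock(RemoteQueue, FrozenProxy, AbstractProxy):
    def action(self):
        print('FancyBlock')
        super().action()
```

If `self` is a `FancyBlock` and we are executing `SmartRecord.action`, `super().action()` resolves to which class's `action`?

L[FancyBlock] = FancyBlock + merge(L[RemoteQueue], L[FrozenProxy], L[AbstractProxy], [RemoteQueue FrozenProxy AbstractProxy])
  take RemoteQueue:  [RemoteQueue SecureGraph SmartRecord RemoteBlock AsyncRecord object] + [FrozenProxy SecureGraph SmartRecord RemoteBlock AsyncRecord object] + [AbstractProxy AsyncRecord object] + [RemoteQueue FrozenProxy AbstractProxy]
  take FrozenProxy:  [SecureGraph SmartRecord RemoteBlock AsyncRecord object] + [FrozenProxy SecureGraph SmartRecord RemoteBlock AsyncRecord object] + [AbstractProxy AsyncRecord object] + [FrozenProxy AbstractProxy]
  take SecureGraph:  [SecureGraph SmartRecord RemoteBlock AsyncRecord object] + [SecureGraph SmartRecord RemoteBlock AsyncRecord object] + [AbstractProxy AsyncRecord object] + [AbstractProxy]
  take SmartRecord:  [SmartRecord RemoteBlock AsyncRecord object] + [SmartRecord RemoteBlock AsyncRecord object] + [AbstractProxy AsyncRecord object] + [AbstractProxy]
  take RemoteBlock:  [RemoteBlock AsyncRecord object] + [RemoteBlock AsyncRecord object] + [AbstractProxy AsyncRecord object] + [AbstractProxy]
  take AbstractProxy:  [AsyncRecord object] + [AsyncRecord object] + [AbstractProxy AsyncRecord object] + [AbstractProxy]
  take AsyncRecord:  [AsyncRecord object] + [AsyncRecord object] + [AsyncRecord object]
  take object:  [object] + [object] + [object]
MRO: FancyBlock RemoteQueue FrozenProxy SecureGraph SmartRecord RemoteBlock AbstractProxy AsyncRecord object
super() in SmartRecord.action on a FancyBlock instance goes to the class after SmartRecord in FancyBlock's MRO: RemoteBlock.

RemoteBlock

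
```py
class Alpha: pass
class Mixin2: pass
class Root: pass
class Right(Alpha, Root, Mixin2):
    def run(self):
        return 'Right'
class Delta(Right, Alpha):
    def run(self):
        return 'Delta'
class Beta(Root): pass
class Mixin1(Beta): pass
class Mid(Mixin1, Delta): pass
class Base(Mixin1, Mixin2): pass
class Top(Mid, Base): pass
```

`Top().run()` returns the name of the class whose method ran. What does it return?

Delta

L[Top] = Top + merge(L[Mid], L[Base], [Mid Base])
  take Mid:  [Mid Mixin1 Beta Delta Right Alpha Root Mixin2 object] + [Base Mixin1 Beta Root Mixin2 object] + [Mid Base]
  take Base:  [Mixin1 Beta Delta Right Alpha Root Mixin2 object] + [Base Mixin1 Beta Root Mixin2 object] + [Base]
  take Mixin1:  [Mixin1 Beta Delta Right Alpha Root Mixin2 object] + [Mixin1 Beta Root Mixin2 object]
  take Beta:  [Beta Delta Right Alpha Root Mixin2 object] + [Beta Root Mixin2 object]
  take Delta:  [Delta Right Alpha Root Mixin2 object] + [Root Mixin2 object]
  take Right:  [Right Alpha Root Mixin2 object] + [Root Mixin2 object]
  take Alpha:  [Alpha Root Mixin2 object] + [Root Mixin2 object]
  take Root:  [Root Mixin2 object] + [Root Mixin2 object]
  take Mixin2:  [Mixin2 object] + [Mixin2 object]
  take object:  [object] + [object]
MRO: Top Mid Base Mixin1 Beta Delta Right Alpha Root Mixin2 object
run is defined in: Delta, Right. First along the MRO is Delta.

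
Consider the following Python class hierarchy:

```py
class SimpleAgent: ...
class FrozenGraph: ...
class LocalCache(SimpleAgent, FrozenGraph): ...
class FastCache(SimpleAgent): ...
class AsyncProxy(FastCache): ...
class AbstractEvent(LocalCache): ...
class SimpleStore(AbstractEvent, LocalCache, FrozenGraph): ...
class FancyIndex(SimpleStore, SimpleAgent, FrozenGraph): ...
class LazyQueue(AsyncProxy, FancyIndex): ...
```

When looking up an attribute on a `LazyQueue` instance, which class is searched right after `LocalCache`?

L[LazyQueue] = LazyQueue + merge(L[AsyncProxy], L[FancyIndex], [AsyncProxy FancyIndex])
  take AsyncProxy:  [AsyncProxy FastCache SimpleAgent object] + [FancyIndex SimpleStore AbstractEvent LocalCache SimpleAgent FrozenGraph object] + [AsyncProxy FancyIndex]
  take FastCache:  [FastCache SimpleAgent object] + [FancyIndex SimpleStore AbstractEvent LocalCache SimpleAgent FrozenGraph object] + [FancyIndex]
  take FancyIndex:  [SimpleAgent object] + [FancyIndex SimpleStore AbstractEvent LocalCache SimpleAgent FrozenGraph object] + [FancyIndex]
  take SimpleStore:  [SimpleAgent object] + [SimpleStore AbstractEvent LocalCache SimpleAgent FrozenGraph object]
  take AbstractEvent:  [SimpleAgent object] + [AbstractEvent LocalCache SimpleAgent FrozenGraph object]
  take LocalCache:  [SimpleAgent object] + [LocalCache SimpleAgent FrozenGraph object]
  take SimpleAgent:  [SimpleAgent object] + [SimpleAgent FrozenGraph object]
  take FrozenGraph:  [object] + [FrozenGraph object]
  take object:  [object] + [object]
MRO: LazyQueue AsyncProxy FastCache FancyIndex SimpleStore AbstractEvent LocalCache SimpleAgent FrozenGraph object
LocalCache is at position 6; next is SimpleAgent.

SimpleAgent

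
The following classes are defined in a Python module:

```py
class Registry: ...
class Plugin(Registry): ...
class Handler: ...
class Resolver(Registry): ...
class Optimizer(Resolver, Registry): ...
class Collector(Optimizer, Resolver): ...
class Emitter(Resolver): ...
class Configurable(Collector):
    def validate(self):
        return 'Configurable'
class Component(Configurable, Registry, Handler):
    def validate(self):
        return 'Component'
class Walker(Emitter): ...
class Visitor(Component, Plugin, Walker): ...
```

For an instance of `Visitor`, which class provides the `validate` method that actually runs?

L[Visitor] = Visitor + merge(L[Component], L[Plugin], L[Walker], [Component Plugin Walker])
  take Component:  [Component Configurable Collector Optimizer Resolver Registry Handler object] + [Plugin Registry object] + [Walker Emitter Resolver Registry object] + [Component Plugin Walker]
  take Configurable:  [Configurable Collector Optimizer Resolver Registry Handler object] + [Plugin Registry object] + [Walker Emitter Resolver Registry object] + [Plugin Walker]
  take Collector:  [Collector Optimizer Resolver Registry Handler object] + [Plugin Registry object] + [Walker Emitter Resolver Registry object] + [Plugin Walker]
  take Optimizer:  [Optimizer Resolver Registry Handler object] + [Plugin Registry object] + [Walker Emitter Resolver Registry object] + [Plugin Walker]
  take Plugin:  [Resolver Registry Handler object] + [Plugin Registry object] + [Walker Emitter Resolver Registry object] + [Plugin Walker]
  take Walker:  [Resolver Registry Handler object] + [Registry object] + [Walker Emitter Resolver Registry object] + [Walker]
  take Emitter:  [Resolver Registry Handler object] + [Registry object] + [Emitter Resolver Registry object]
  take Resolver:  [Resolver Registry Handler object] + [Registry object] + [Resolver Registry object]
  take Registry:  [Registry Handler object] + [Registry object] + [Registry object]
  take Handler:  [Handler object] + [object] + [object]
  take object:  [object] + [object] + [object]
MRO: Visitor Component Configurable Collector Optimizer Plugin Walker Emitter Resolver Registry Handler object
validate is defined in: Component, Configurable. First along the MRO is Component.

Component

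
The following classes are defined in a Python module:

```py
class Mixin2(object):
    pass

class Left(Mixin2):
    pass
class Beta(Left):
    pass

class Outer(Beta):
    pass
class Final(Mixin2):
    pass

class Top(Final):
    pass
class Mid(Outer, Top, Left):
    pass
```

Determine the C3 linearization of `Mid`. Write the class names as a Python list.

L[Mid] = Mid + merge(L[Outer], L[Top], L[Left], [Outer Top Left])
  take Outer:  [Outer Beta Left Mixin2 object] + [Top Final Mixin2 object] + [Left Mixin2 object] + [Outer Top Left]
  take Beta:  [Beta Left Mixin2 object] + [Top Final Mixin2 object] + [Left Mixin2 object] + [Top Left]
  take Top:  [Left Mixin2 object] + [Top Final Mixin2 object] + [Left Mixin2 object] + [Top Left]
  take Left:  [Left Mixin2 object] + [Final Mixin2 object] + [Left Mixin2 object] + [Left]
  take Final:  [Mixin2 object] + [Final Mixin2 object] + [Mixin2 object]
  take Mixin2:  [Mixin2 object] + [Mixin2 object] + [Mixin2 object]
  take object:  [object] + [object] + [object]

[Mid, Outer, Beta, Top, Left, Final, Mixin2, object]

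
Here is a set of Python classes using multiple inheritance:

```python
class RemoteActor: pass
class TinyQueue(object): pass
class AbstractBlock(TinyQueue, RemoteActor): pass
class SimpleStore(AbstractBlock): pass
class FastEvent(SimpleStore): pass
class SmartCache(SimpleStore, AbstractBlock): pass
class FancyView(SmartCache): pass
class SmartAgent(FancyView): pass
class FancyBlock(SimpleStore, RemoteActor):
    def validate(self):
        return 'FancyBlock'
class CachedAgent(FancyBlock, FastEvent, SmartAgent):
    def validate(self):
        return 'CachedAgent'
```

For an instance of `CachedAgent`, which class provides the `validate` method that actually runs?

CachedAgent

L[CachedAgent] = CachedAgent + merge(L[FancyBlock], L[FastEvent], L[SmartAgent], [FancyBlock FastEvent SmartAgent])
  take FancyBlock:  [FancyBlock SimpleStore AbstractBlock TinyQueue RemoteActor object] + [FastEvent SimpleStore AbstractBlock TinyQueue RemoteActor object] + [SmartAgent FancyView SmartCache SimpleStore AbstractBlock TinyQueue RemoteActor object] + [FancyBlock FastEvent SmartAgent]
  take FastEvent:  [SimpleStore AbstractBlock TinyQueue RemoteActor object] + [FastEvent SimpleStore AbstractBlock TinyQueue RemoteActor object] + [SmartAgent FancyView SmartCache SimpleStore AbstractBlock TinyQueue RemoteActor object] + [FastEvent SmartAgent]
  take SmartAgent:  [SimpleStore AbstractBlock TinyQueue RemoteActor object] + [SimpleStore AbstractBlock TinyQueue RemoteActor object] + [SmartAgent FancyView SmartCache SimpleStore AbstractBlock TinyQueue RemoteActor object] + [SmartAgent]
  take FancyView:  [SimpleStore AbstractBlock TinyQueue RemoteActor object] + [SimpleStore AbstractBlock TinyQueue RemoteActor object] + [FancyView SmartCache SimpleStore AbstractBlock TinyQueue RemoteActor object]
  take SmartCache:  [SimpleStore AbstractBlock TinyQueue RemoteActor object] + [SimpleStore AbstractBlock TinyQueue RemoteActor object] + [SmartCache SimpleStore AbstractBlock TinyQueue RemoteActor object]
  take SimpleStore:  [SimpleStore AbstractBlock TinyQueue RemoteActor object] + [SimpleStore AbstractBlock TinyQueue RemoteActor object] + [SimpleStore AbstractBlock TinyQueue RemoteActor object]
  take AbstractBlock:  [AbstractBlock TinyQueue RemoteActor object] + [AbstractBlock TinyQueue RemoteActor object] + [AbstractBlock TinyQueue RemoteActor object]
  take TinyQueue:  [TinyQueue RemoteActor object] + [TinyQueue RemoteActor object] + [TinyQueue RemoteActor object]
  take RemoteActor:  [RemoteActor object] + [RemoteActor object] + [RemoteActor object]
  take object:  [object] + [object] + [object]
MRO: CachedAgent FancyBlock FastEvent SmartAgent FancyView SmartCache SimpleStore AbstractBlock TinyQueue RemoteActor object
validate is defined in: CachedAgent, FancyBlock. First along the MRO is CachedAgent.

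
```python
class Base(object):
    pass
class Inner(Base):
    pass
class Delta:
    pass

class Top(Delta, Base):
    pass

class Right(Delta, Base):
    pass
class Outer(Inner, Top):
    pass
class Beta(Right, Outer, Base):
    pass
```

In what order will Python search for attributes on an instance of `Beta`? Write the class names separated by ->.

L[Beta] = Beta + merge(L[Right], L[Outer], L[Base], [Right Outer Base])
  take Right:  [Right Delta Base object] + [Outer Inner Top Delta Base object] + [Base object] + [Right Outer Base]
  take Outer:  [Delta Base object] + [Outer Inner Top Delta Base object] + [Base object] + [Outer Base]
  take Inner:  [Delta Base object] + [Inner Top Delta Base object] + [Base object] + [Base]
  take Top:  [Delta Base object] + [Top Delta Base object] + [Base object] + [Base]
  take Delta:  [Delta Base object] + [Delta Base object] + [Base object] + [Base]
  take Base:  [Base object] + [Base object] + [Base object] + [Base]
  take object:  [object] + [object] + [object]

Beta -> Right -> Outer -> Inner -> Top -> Delta -> Base -> object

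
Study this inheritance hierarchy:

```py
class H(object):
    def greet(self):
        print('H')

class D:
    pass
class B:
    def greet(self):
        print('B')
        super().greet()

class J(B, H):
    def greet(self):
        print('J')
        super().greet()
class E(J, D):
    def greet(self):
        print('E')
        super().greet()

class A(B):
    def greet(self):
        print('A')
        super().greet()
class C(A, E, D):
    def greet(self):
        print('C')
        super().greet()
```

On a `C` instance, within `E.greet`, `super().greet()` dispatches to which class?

J

L[C] = C + merge(L[A], L[E], L[D], [A E D])
  take A:  [A B object] + [E J B H D object] + [D object] + [A E D]
  take E:  [B object] + [E J B H D object] + [D object] + [E D]
  take J:  [B object] + [J B H D object] + [D object] + [D]
  take B:  [B object] + [B H D object] + [D object] + [D]
  take H:  [object] + [H D object] + [D object] + [D]
  take D:  [object] + [D object] + [D object] + [D]
  take object:  [object] + [object] + [object]
MRO: C A E J B H D object
super() in E.greet on a C instance goes to the class after E in C's MRO: J.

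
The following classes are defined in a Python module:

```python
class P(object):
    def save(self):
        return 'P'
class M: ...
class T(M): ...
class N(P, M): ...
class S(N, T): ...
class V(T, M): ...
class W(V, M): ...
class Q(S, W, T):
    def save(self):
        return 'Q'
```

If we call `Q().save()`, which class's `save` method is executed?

Q

L[Q] = Q + merge(L[S], L[W], L[T], [S W T])
  take S:  [S N P T M object] + [W V T M object] + [T M object] + [S W T]
  take N:  [N P T M object] + [W V T M object] + [T M object] + [W T]
  take P:  [P T M object] + [W V T M object] + [T M object] + [W T]
  take W:  [T M object] + [W V T M object] + [T M object] + [W T]
  take V:  [T M object] + [V T M object] + [T M object] + [T]
  take T:  [T M object] + [T M object] + [T M object] + [T]
  take M:  [M object] + [M object] + [M object]
  take object:  [object] + [object] + [object]
MRO: Q S N P W V T M object
save is defined in: P, Q. First along the MRO is Q.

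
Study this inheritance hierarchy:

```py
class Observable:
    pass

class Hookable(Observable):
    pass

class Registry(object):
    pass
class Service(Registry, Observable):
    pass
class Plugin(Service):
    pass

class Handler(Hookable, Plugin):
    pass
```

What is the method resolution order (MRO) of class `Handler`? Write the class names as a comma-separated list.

L[Handler] = Handler + merge(L[Hookable], L[Plugin], [Hookable Plugin])
  take Hookable:  [Hookable Observable object] + [Plugin Service Registry Observable object] + [Hookable Plugin]
  take Plugin:  [Observable object] + [Plugin Service Registry Observable object] + [Plugin]
  take Service:  [Observable object] + [Service Registry Observable object]
  take Registry:  [Observable object] + [Registry Observable object]
  take Observable:  [Observable object] + [Observable object]
  take object:  [object] + [object]

Handler, Hookable, Plugin, Service, Registry, Observable, object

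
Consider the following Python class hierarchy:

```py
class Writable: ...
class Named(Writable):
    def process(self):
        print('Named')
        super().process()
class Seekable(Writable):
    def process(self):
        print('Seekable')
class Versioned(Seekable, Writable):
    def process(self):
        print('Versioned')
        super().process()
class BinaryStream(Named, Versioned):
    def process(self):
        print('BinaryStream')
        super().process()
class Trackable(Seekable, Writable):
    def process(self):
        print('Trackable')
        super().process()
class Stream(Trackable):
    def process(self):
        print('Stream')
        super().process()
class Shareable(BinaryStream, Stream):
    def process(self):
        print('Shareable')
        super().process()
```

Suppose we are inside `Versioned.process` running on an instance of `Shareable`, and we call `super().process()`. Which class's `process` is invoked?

L[Shareable] = Shareable + merge(L[BinaryStream], L[Stream], [BinaryStream Stream])
  take BinaryStream:  [BinaryStream Named Versioned Seekable Writable object] + [Stream Trackable Seekable Writable object] + [BinaryStream Stream]
  take Named:  [Named Versioned Seekable Writable object] + [Stream Trackable Seekable Writable object] + [Stream]
  take Versioned:  [Versioned Seekable Writable object] + [Stream Trackable Seekable Writable object] + [Stream]
  take Stream:  [Seekable Writable object] + [Stream Trackable Seekable Writable object] + [Stream]
  take Trackable:  [Seekable Writable object] + [Trackable Seekable Writable object]
  take Seekable:  [Seekable Writable object] + [Seekable Writable object]
  take Writable:  [Writable object] + [Writable object]
  take object:  [object] + [object]
MRO: Shareable BinaryStream Named Versioned Stream Trackable Seekable Writable object
super() in Versioned.process on a Shareable instance goes to the class after Versioned in Shareable's MRO: Stream.

Stream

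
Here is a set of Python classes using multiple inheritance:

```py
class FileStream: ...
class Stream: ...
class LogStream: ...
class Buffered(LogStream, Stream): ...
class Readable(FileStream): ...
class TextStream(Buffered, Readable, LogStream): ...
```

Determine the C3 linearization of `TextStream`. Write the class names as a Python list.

[TextStream, Buffered, Readable, LogStream, Stream, FileStream, object]

L[TextStream] = TextStream + merge(L[Buffered], L[Readable], L[LogStream], [Buffered Readable LogStream])
  take Buffered:  [Buffered LogStream Stream object] + [Readable FileStream object] + [LogStream object] + [Buffered Readable LogStream]
  take Readable:  [LogStream Stream object] + [Readable FileStream object] + [LogStream object] + [Readable LogStream]
  take LogStream:  [LogStream Stream object] + [FileStream object] + [LogStream object] + [LogStream]
  take Stream:  [Stream object] + [FileStream object] + [object]
  take FileStream:  [object] + [FileStream object] + [object]
  take object:  [object] + [object] + [object]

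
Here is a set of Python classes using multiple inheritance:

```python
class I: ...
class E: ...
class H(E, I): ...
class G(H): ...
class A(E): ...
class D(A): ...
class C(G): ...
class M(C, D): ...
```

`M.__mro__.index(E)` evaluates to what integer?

6

L[M] = M + merge(L[C], L[D], [C D])
  take C:  [C G H E I object] + [D A E object] + [C D]
  take G:  [G H E I object] + [D A E object] + [D]
  take H:  [H E I object] + [D A E object] + [D]
  take D:  [E I object] + [D A E object] + [D]
  take A:  [E I object] + [A E object]
  take E:  [E I object] + [E object]
  take I:  [I object] + [object]
  take object:  [object] + [object]
MRO: M C G H D A E I object
E sits at index 6.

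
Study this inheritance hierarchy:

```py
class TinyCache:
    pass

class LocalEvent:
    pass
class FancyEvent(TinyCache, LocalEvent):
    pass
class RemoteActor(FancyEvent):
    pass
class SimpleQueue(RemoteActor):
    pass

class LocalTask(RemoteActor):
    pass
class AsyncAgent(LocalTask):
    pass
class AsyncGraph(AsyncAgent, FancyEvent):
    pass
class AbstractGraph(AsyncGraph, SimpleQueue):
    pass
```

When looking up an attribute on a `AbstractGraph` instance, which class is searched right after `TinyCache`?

LocalEvent

L[AbstractGraph] = AbstractGraph + merge(L[AsyncGraph], L[SimpleQueue], [AsyncGraph SimpleQueue])
  take AsyncGraph:  [AsyncGraph AsyncAgent LocalTask RemoteActor FancyEvent TinyCache LocalEvent object] + [SimpleQueue RemoteActor FancyEvent TinyCache LocalEvent object] + [AsyncGraph SimpleQueue]
  take AsyncAgent:  [AsyncAgent LocalTask RemoteActor FancyEvent TinyCache LocalEvent object] + [SimpleQueue RemoteActor FancyEvent TinyCache LocalEvent object] + [SimpleQueue]
  take LocalTask:  [LocalTask RemoteActor FancyEvent TinyCache LocalEvent object] + [SimpleQueue RemoteActor FancyEvent TinyCache LocalEvent object] + [SimpleQueue]
  take SimpleQueue:  [RemoteActor FancyEvent TinyCache LocalEvent object] + [SimpleQueue RemoteActor FancyEvent TinyCache LocalEvent object] + [SimpleQueue]
  take RemoteActor:  [RemoteActor FancyEvent TinyCache LocalEvent object] + [RemoteActor FancyEvent TinyCache LocalEvent object]
  take FancyEvent:  [FancyEvent TinyCache LocalEvent object] + [FancyEvent TinyCache LocalEvent object]
  take TinyCache:  [TinyCache LocalEvent object] + [TinyCache LocalEvent object]
  take LocalEvent:  [LocalEvent object] + [LocalEvent object]
  take object:  [object] + [object]
MRO: AbstractGraph AsyncGraph AsyncAgent LocalTask SimpleQueue RemoteActor FancyEvent TinyCache LocalEvent object
TinyCache is at position 7; next is LocalEvent.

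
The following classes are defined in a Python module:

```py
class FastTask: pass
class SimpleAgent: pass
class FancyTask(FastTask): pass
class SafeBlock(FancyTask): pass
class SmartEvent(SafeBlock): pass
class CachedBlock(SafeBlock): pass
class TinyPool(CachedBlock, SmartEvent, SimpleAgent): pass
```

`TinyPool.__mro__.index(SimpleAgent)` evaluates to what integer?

6

L[TinyPool] = TinyPool + merge(L[CachedBlock], L[SmartEvent], L[SimpleAgent], [CachedBlock SmartEvent SimpleAgent])
  take CachedBlock:  [CachedBlock SafeBlock FancyTask FastTask object] + [SmartEvent SafeBlock FancyTask FastTask object] + [SimpleAgent object] + [CachedBlock SmartEvent SimpleAgent]
  take SmartEvent:  [SafeBlock FancyTask FastTask object] + [SmartEvent SafeBlock FancyTask FastTask object] + [SimpleAgent object] + [SmartEvent SimpleAgent]
  take SafeBlock:  [SafeBlock FancyTask FastTask object] + [SafeBlock FancyTask FastTask object] + [SimpleAgent object] + [SimpleAgent]
  take FancyTask:  [FancyTask FastTask object] + [FancyTask FastTask object] + [SimpleAgent object] + [SimpleAgent]
  take FastTask:  [FastTask object] + [FastTask object] + [SimpleAgent object] + [SimpleAgent]
  take SimpleAgent:  [object] + [object] + [SimpleAgent object] + [SimpleAgent]
  take object:  [object] + [object] + [object]
MRO: TinyPool CachedBlock SmartEvent SafeBlock FancyTask FastTask SimpleAgent object
SimpleAgent sits at index 6.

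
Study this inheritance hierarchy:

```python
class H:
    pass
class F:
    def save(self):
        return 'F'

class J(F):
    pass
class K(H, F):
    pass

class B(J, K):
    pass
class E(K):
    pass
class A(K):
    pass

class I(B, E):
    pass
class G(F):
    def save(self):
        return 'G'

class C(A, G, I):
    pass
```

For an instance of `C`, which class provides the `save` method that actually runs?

L[C] = C + merge(L[A], L[G], L[I], [A G I])
  take A:  [A K H F object] + [G F object] + [I B J E K H F object] + [A G I]
  take G:  [K H F object] + [G F object] + [I B J E K H F object] + [G I]
  take I:  [K H F object] + [F object] + [I B J E K H F object] + [I]
  take B:  [K H F object] + [F object] + [B J E K H F object]
  take J:  [K H F object] + [F object] + [J E K H F object]
  take E:  [K H F object] + [F object] + [E K H F object]
  take K:  [K H F object] + [F object] + [K H F object]
  take H:  [H F object] + [F object] + [H F object]
  take F:  [F object] + [F object] + [F object]
  take object:  [object] + [object] + [object]
MRO: C A G I B J E K H F object
save is defined in: F, G. First along the MRO is G.

G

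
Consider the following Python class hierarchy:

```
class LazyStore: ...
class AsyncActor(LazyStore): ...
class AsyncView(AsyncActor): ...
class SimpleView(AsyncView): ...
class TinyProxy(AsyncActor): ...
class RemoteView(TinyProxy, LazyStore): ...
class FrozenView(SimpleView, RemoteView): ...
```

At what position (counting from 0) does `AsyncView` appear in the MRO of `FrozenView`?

L[FrozenView] = FrozenView + merge(L[SimpleView], L[RemoteView], [SimpleView RemoteView])
  take SimpleView:  [SimpleView AsyncView AsyncActor LazyStore object] + [RemoteView TinyProxy AsyncActor LazyStore object] + [SimpleView RemoteView]
  take AsyncView:  [AsyncView AsyncActor LazyStore object] + [RemoteView TinyProxy AsyncActor LazyStore object] + [RemoteView]
  take RemoteView:  [AsyncActor LazyStore object] + [RemoteView TinyProxy AsyncActor LazyStore object] + [RemoteView]
  take TinyProxy:  [AsyncActor LazyStore object] + [TinyProxy AsyncActor LazyStore object]
  take AsyncActor:  [AsyncActor LazyStore object] + [AsyncActor LazyStore object]
  take LazyStore:  [LazyStore object] + [LazyStore object]
  take object:  [object] + [object]
MRO: FrozenView SimpleView AsyncView RemoteView TinyProxy AsyncActor LazyStore object
AsyncView sits at index 2.

2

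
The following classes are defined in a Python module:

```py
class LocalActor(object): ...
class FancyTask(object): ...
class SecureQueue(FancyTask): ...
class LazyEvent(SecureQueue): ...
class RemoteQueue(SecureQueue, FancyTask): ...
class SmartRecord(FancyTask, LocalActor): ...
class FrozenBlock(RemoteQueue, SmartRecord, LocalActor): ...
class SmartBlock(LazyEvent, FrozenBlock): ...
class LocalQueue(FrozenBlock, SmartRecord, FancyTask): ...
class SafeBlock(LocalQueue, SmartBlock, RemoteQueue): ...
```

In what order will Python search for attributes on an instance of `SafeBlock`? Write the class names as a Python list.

L[SafeBlock] = SafeBlock + merge(L[LocalQueue], L[SmartBlock], L[RemoteQueue], [LocalQueue SmartBlock RemoteQueue])
  take LocalQueue:  [LocalQueue FrozenBlock RemoteQueue SecureQueue SmartRecord FancyTask LocalActor object] + [SmartBlock LazyEvent FrozenBlock RemoteQueue SecureQueue SmartRecord FancyTask LocalActor object] + [RemoteQueue SecureQueue FancyTask object] + [LocalQueue SmartBlock RemoteQueue]
  take SmartBlock:  [FrozenBlock RemoteQueue SecureQueue SmartRecord FancyTask LocalActor object] + [SmartBlock LazyEvent FrozenBlock RemoteQueue SecureQueue SmartRecord FancyTask LocalActor object] + [RemoteQueue SecureQueue FancyTask object] + [SmartBlock RemoteQueue]
  take LazyEvent:  [FrozenBlock RemoteQueue SecureQueue SmartRecord FancyTask LocalActor object] + [LazyEvent FrozenBlock RemoteQueue SecureQueue SmartRecord FancyTask LocalActor object] + [RemoteQueue SecureQueue FancyTask object] + [RemoteQueue]
  take FrozenBlock:  [FrozenBlock RemoteQueue SecureQueue SmartRecord FancyTask LocalActor object] + [FrozenBlock RemoteQueue SecureQueue SmartRecord FancyTask LocalActor object] + [RemoteQueue SecureQueue FancyTask object] + [RemoteQueue]
  take RemoteQueue:  [RemoteQueue SecureQueue SmartRecord FancyTask LocalActor object] + [RemoteQueue SecureQueue SmartRecord FancyTask LocalActor object] + [RemoteQueue SecureQueue FancyTask object] + [RemoteQueue]
  take SecureQueue:  [SecureQueue SmartRecord FancyTask LocalActor object] + [SecureQueue SmartRecord FancyTask LocalActor object] + [SecureQueue FancyTask object]
  take SmartRecord:  [SmartRecord FancyTask LocalActor object] + [SmartRecord FancyTask LocalActor object] + [FancyTask object]
  take FancyTask:  [FancyTask LocalActor object] + [FancyTask LocalActor object] + [FancyTask object]
  take LocalActor:  [LocalActor object] + [LocalActor object] + [object]
  take object:  [object] + [object] + [object]

[SafeBlock, LocalQueue, SmartBlock, LazyEvent, FrozenBlock, RemoteQueue, SecureQueue, SmartRecord, FancyTask, LocalActor, object]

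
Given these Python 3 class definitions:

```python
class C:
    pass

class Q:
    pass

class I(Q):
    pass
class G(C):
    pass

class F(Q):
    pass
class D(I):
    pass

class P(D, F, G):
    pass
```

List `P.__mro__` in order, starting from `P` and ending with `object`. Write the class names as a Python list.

[P, D, I, F, Q, G, C, object]

L[P] = P + merge(L[D], L[F], L[G], [D F G])
  take D:  [D I Q object] + [F Q object] + [G C object] + [D F G]
  take I:  [I Q object] + [F Q object] + [G C object] + [F G]
  take F:  [Q object] + [F Q object] + [G C object] + [F G]
  take Q:  [Q object] + [Q object] + [G C object] + [G]
  take G:  [object] + [object] + [G C object] + [G]
  take C:  [object] + [object] + [C object]
  take object:  [object] + [object] + [object]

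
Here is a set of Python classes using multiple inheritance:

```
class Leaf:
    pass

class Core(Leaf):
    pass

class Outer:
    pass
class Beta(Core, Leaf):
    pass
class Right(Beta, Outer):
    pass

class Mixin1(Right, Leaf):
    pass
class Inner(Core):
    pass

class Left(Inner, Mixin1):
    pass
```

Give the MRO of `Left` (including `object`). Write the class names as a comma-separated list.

L[Left] = Left + merge(L[Inner], L[Mixin1], [Inner Mixin1])
  take Inner:  [Inner Core Leaf object] + [Mixin1 Right Beta Core Leaf Outer object] + [Inner Mixin1]
  take Mixin1:  [Core Leaf object] + [Mixin1 Right Beta Core Leaf Outer object] + [Mixin1]
  take Right:  [Core Leaf object] + [Right Beta Core Leaf Outer object]
  take Beta:  [Core Leaf object] + [Beta Core Leaf Outer object]
  take Core:  [Core Leaf object] + [Core Leaf Outer object]
  take Leaf:  [Leaf object] + [Leaf Outer object]
  take Outer:  [object] + [Outer object]
  take object:  [object] + [object]

Left, Inner, Mixin1, Right, Beta, Core, Leaf, Outer, object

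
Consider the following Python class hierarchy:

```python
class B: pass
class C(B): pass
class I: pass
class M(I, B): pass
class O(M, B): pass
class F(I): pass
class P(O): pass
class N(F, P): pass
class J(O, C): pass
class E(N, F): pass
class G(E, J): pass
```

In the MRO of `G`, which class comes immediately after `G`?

L[G] = G + merge(L[E], L[J], [E J])
  take E:  [E N F P O M I B object] + [J O M I C B object] + [E J]
  take N:  [N F P O M I B object] + [J O M I C B object] + [J]
  take F:  [F P O M I B object] + [J O M I C B object] + [J]
  take P:  [P O M I B object] + [J O M I C B object] + [J]
  take J:  [O M I B object] + [J O M I C B object] + [J]
  take O:  [O M I B object] + [O M I C B object]
  take M:  [M I B object] + [M I C B object]
  take I:  [I B object] + [I C B object]
  take C:  [B object] + [C B object]
  take B:  [B object] + [B object]
  take object:  [object] + [object]
MRO: G E N F P J O M I C B object
G is at position 0; next is E.

E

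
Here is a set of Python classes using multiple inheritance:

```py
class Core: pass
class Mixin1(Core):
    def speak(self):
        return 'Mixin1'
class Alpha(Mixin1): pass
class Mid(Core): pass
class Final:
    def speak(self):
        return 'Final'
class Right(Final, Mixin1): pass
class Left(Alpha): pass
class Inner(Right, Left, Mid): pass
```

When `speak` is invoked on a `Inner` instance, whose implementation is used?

L[Inner] = Inner + merge(L[Right], L[Left], L[Mid], [Right Left Mid])
  take Right:  [Right Final Mixin1 Core object] + [Left Alpha Mixin1 Core object] + [Mid Core object] + [Right Left Mid]
  take Final:  [Final Mixin1 Core object] + [Left Alpha Mixin1 Core object] + [Mid Core object] + [Left Mid]
  take Left:  [Mixin1 Core object] + [Left Alpha Mixin1 Core object] + [Mid Core object] + [Left Mid]
  take Alpha:  [Mixin1 Core object] + [Alpha Mixin1 Core object] + [Mid Core object] + [Mid]
  take Mixin1:  [Mixin1 Core object] + [Mixin1 Core object] + [Mid Core object] + [Mid]
  take Mid:  [Core object] + [Core object] + [Mid Core object] + [Mid]
  take Core:  [Core object] + [Core object] + [Core object]
  take object:  [object] + [object] + [object]
MRO: Inner Right Final Left Alpha Mixin1 Mid Core object
speak is defined in: Final, Mixin1. First along the MRO is Final.

Final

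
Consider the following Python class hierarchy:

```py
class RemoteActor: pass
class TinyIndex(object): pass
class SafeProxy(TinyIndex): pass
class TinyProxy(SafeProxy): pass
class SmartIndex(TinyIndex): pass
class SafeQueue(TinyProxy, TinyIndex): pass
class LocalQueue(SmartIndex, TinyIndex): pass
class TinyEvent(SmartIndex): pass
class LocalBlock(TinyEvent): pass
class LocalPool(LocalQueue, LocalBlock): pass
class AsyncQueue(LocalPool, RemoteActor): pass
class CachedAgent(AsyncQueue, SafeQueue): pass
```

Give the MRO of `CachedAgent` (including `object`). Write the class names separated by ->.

L[CachedAgent] = CachedAgent + merge(L[AsyncQueue], L[SafeQueue], [AsyncQueue SafeQueue])
  take AsyncQueue:  [AsyncQueue LocalPool LocalQueue LocalBlock TinyEvent SmartIndex TinyIndex RemoteActor object] + [SafeQueue TinyProxy SafeProxy TinyIndex object] + [AsyncQueue SafeQueue]
  take LocalPool:  [LocalPool LocalQueue LocalBlock TinyEvent SmartIndex TinyIndex RemoteActor object] + [SafeQueue TinyProxy SafeProxy TinyIndex object] + [SafeQueue]
  take LocalQueue:  [LocalQueue LocalBlock TinyEvent SmartIndex TinyIndex RemoteActor object] + [SafeQueue TinyProxy SafeProxy TinyIndex object] + [SafeQueue]
  take LocalBlock:  [LocalBlock TinyEvent SmartIndex TinyIndex RemoteActor object] + [SafeQueue TinyProxy SafeProxy TinyIndex object] + [SafeQueue]
  take TinyEvent:  [TinyEvent SmartIndex TinyIndex RemoteActor object] + [SafeQueue TinyProxy SafeProxy TinyIndex object] + [SafeQueue]
  take SmartIndex:  [SmartIndex TinyIndex RemoteActor object] + [SafeQueue TinyProxy SafeProxy TinyIndex object] + [SafeQueue]
  take SafeQueue:  [TinyIndex RemoteActor object] + [SafeQueue TinyProxy SafeProxy TinyIndex object] + [SafeQueue]
  take TinyProxy:  [TinyIndex RemoteActor object] + [TinyProxy SafeProxy TinyIndex object]
  take SafeProxy:  [TinyIndex RemoteActor object] + [SafeProxy TinyIndex object]
  take TinyIndex:  [TinyIndex RemoteActor object] + [TinyIndex object]
  take RemoteActor:  [RemoteActor object] + [object]
  take object:  [object] + [object]

CachedAgent -> AsyncQueue -> LocalPool -> LocalQueue -> LocalBlock -> TinyEvent -> SmartIndex -> SafeQueue -> TinyProxy -> SafeProxy -> TinyIndex -> RemoteActor -> object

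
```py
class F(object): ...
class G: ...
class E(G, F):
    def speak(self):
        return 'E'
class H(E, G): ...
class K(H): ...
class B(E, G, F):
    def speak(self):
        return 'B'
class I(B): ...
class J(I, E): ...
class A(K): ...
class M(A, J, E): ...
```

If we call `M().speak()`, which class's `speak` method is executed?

L[M] = M + merge(L[A], L[J], L[E], [A J E])
  take A:  [A K H E G F object] + [J I B E G F object] + [E G F object] + [A J E]
  take K:  [K H E G F object] + [J I B E G F object] + [E G F object] + [J E]
  take H:  [H E G F object] + [J I B E G F object] + [E G F object] + [J E]
  take J:  [E G F object] + [J I B E G F object] + [E G F object] + [J E]
  take I:  [E G F object] + [I B E G F object] + [E G F object] + [E]
  take B:  [E G F object] + [B E G F object] + [E G F object] + [E]
  take E:  [E G F object] + [E G F object] + [E G F object] + [E]
  take G:  [G F object] + [G F object] + [G F object]
  take F:  [F object] + [F object] + [F object]
  take object:  [object] + [object] + [object]
MRO: M A K H J I B E G F object
speak is defined in: B, E. First along the MRO is B.

B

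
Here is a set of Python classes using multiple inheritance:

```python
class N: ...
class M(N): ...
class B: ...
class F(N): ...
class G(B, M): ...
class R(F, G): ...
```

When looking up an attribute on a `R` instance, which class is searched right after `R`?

F

L[R] = R + merge(L[F], L[G], [F G])
  take F:  [F N object] + [G B M N object] + [F G]
  take G:  [N object] + [G B M N object] + [G]
  take B:  [N object] + [B M N object]
  take M:  [N object] + [M N object]
  take N:  [N object] + [N object]
  take object:  [object] + [object]
MRO: R F G B M N object
R is at position 0; next is F.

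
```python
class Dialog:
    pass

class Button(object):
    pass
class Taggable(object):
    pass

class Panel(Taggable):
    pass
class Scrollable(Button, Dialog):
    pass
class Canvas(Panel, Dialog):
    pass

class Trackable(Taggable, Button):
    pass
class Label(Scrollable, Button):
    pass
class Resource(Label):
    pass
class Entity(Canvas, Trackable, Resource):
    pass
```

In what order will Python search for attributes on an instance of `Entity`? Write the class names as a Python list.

L[Entity] = Entity + merge(L[Canvas], L[Trackable], L[Resource], [Canvas Trackable Resource])
  take Canvas:  [Canvas Panel Taggable Dialog object] + [Trackable Taggable Button object] + [Resource Label Scrollable Button Dialog object] + [Canvas Trackable Resource]
  take Panel:  [Panel Taggable Dialog object] + [Trackable Taggable Button object] + [Resource Label Scrollable Button Dialog object] + [Trackable Resource]
  take Trackable:  [Taggable Dialog object] + [Trackable Taggable Button object] + [Resource Label Scrollable Button Dialog object] + [Trackable Resource]
  take Taggable:  [Taggable Dialog object] + [Taggable Button object] + [Resource Label Scrollable Button Dialog object] + [Resource]
  take Resource:  [Dialog object] + [Button object] + [Resource Label Scrollable Button Dialog object] + [Resource]
  take Label:  [Dialog object] + [Button object] + [Label Scrollable Button Dialog object]
  take Scrollable:  [Dialog object] + [Button object] + [Scrollable Button Dialog object]
  take Button:  [Dialog object] + [Button object] + [Button Dialog object]
  take Dialog:  [Dialog object] + [object] + [Dialog object]
  take object:  [object] + [object] + [object]

[Entity, Canvas, Panel, Trackable, Taggable, Resource, Label, Scrollable, Button, Dialog, object]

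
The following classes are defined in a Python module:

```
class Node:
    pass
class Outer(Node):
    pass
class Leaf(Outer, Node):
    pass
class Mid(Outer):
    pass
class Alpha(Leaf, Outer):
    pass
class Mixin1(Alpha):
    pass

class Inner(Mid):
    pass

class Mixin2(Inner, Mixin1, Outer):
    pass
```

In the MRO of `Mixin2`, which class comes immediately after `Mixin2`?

L[Mixin2] = Mixin2 + merge(L[Inner], L[Mixin1], L[Outer], [Inner Mixin1 Outer])
  take Inner:  [Inner Mid Outer Node object] + [Mixin1 Alpha Leaf Outer Node object] + [Outer Node object] + [Inner Mixin1 Outer]
  take Mid:  [Mid Outer Node object] + [Mixin1 Alpha Leaf Outer Node object] + [Outer Node object] + [Mixin1 Outer]
  take Mixin1:  [Outer Node object] + [Mixin1 Alpha Leaf Outer Node object] + [Outer Node object] + [Mixin1 Outer]
  take Alpha:  [Outer Node object] + [Alpha Leaf Outer Node object] + [Outer Node object] + [Outer]
  take Leaf:  [Outer Node object] + [Leaf Outer Node object] + [Outer Node object] + [Outer]
  take Outer:  [Outer Node object] + [Outer Node object] + [Outer Node object] + [Outer]
  take Node:  [Node object] + [Node object] + [Node object]
  take object:  [object] + [object] + [object]
MRO: Mixin2 Inner Mid Mixin1 Alpha Leaf Outer Node object
Mixin2 is at position 0; next is Inner.

Inner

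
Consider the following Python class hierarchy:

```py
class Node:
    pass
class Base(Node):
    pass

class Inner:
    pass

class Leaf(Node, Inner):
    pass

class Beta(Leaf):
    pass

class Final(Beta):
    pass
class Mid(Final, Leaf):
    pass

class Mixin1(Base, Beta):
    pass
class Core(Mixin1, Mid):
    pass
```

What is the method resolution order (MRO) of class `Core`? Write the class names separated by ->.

Core -> Mixin1 -> Base -> Mid -> Final -> Beta -> Leaf -> Node -> Inner -> object

L[Core] = Core + merge(L[Mixin1], L[Mid], [Mixin1 Mid])
  take Mixin1:  [Mixin1 Base Beta Leaf Node Inner object] + [Mid Final Beta Leaf Node Inner object] + [Mixin1 Mid]
  take Base:  [Base Beta Leaf Node Inner object] + [Mid Final Beta Leaf Node Inner object] + [Mid]
  take Mid:  [Beta Leaf Node Inner object] + [Mid Final Beta Leaf Node Inner object] + [Mid]
  take Final:  [Beta Leaf Node Inner object] + [Final Beta Leaf Node Inner object]
  take Beta:  [Beta Leaf Node Inner object] + [Beta Leaf Node Inner object]
  take Leaf:  [Leaf Node Inner object] + [Leaf Node Inner object]
  take Node:  [Node Inner object] + [Node Inner object]
  take Inner:  [Inner object] + [Inner object]
  take object:  [object] + [object]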